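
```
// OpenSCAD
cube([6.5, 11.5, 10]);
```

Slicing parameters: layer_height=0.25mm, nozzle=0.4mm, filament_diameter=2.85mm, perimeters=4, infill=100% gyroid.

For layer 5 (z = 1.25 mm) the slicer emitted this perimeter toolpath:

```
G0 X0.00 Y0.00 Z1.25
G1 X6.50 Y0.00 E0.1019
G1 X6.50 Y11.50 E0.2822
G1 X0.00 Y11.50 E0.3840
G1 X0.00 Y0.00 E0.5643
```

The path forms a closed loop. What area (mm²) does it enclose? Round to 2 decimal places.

74.75 mm²

Apply the shoelace formula to the sequence of (X, Y) vertices; enclosed area = 74.75 mm².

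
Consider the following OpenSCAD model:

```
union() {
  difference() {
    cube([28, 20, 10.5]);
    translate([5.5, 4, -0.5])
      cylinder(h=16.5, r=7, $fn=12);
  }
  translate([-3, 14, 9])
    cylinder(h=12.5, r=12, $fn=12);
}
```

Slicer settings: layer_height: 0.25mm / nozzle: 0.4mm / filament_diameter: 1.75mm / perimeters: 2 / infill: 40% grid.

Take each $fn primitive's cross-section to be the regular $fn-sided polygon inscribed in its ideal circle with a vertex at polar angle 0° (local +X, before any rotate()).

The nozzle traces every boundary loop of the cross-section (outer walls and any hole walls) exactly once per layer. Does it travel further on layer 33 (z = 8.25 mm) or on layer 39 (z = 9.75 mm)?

Layer 33 (z = 8.25): the cube (footprint 28×20) is included at this height (perimeter 96.00 mm); the cylinder at (5.5, 4): section is a regular 12-gon, circumradius r=7 (perimeter = 2·12·7.000·sin(180°/12) = 43.48 mm); After the difference (first − rest): starting from the 28×20 cube, the r=7 cylinder at (5.5, 4) partially overlaps it — only the 117.50 mm² overlap (of its 147.00 mm²) is removed, clipping the outline — boundary = 98.53 mm; the cylinder at (-3, 14) is not intersected at this z (z outside [9, 21.5]); Merging all regions: only that combined region is present, so the union is just that shape — boundary = 98.53 mm. So its perimeter = 98.53 mm. Layer 39 (z = 9.75): the cube (footprint 28×20) is included at this height (perimeter 96.00 mm); the cylinder at (5.5, 4): section is a regular 12-gon, circumradius r=7 (perimeter = 2·12·7.000·sin(180°/12) = 43.48 mm); Subtracting the remaining from the first: starting from the 28×20 cube, the r=7 cylinder at (5.5, 4) partially overlaps it — only the 117.50 mm² overlap (of its 147.00 mm²) is removed, clipping the outline — boundary = 98.53 mm; the r=12 cylinder at (-3, 14) contributes a regular 12-gon of circumradius 12 (perimeter = 2·12·12.000·sin(180°/12) = 74.54 mm); Merging all regions: the regions partially overlap (shared area 81.40 mm²), so the edge portions inside another operand are dropped and the merged outline is re-measured after clipping — boundary = 134.67 mm. So its perimeter = 134.67 mm. Layer 39 is larger (134.67 vs 98.53 mm).

layer 39 (z = 9.75 mm)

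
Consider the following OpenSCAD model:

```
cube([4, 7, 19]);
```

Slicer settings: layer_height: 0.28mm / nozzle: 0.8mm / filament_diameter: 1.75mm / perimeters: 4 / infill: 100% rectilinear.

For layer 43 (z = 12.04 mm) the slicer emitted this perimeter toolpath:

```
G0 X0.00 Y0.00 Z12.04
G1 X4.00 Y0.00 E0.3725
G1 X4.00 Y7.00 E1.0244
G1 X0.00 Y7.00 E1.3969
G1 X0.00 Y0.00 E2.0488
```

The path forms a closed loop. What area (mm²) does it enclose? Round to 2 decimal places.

28.00 mm²

Apply the shoelace formula to the sequence of (X, Y) vertices; enclosed area = 28.00 mm².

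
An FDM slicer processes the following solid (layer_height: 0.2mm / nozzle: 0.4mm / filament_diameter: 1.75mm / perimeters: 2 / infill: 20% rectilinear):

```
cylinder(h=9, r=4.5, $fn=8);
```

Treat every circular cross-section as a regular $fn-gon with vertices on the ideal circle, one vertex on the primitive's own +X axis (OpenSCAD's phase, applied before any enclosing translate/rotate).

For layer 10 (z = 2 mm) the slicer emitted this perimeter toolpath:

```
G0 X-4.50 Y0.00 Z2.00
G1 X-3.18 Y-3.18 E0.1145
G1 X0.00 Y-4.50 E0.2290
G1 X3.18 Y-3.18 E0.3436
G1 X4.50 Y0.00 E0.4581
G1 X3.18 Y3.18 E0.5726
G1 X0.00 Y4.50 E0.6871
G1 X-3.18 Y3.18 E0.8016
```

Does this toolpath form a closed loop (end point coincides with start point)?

Start point (G0): (-4.50, 0.00). End point (last G1): the path does not return to the start — open.

no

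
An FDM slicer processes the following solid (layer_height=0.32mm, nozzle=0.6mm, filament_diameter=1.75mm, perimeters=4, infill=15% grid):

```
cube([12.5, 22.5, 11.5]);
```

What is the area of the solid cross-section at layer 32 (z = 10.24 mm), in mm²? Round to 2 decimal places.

At z = 10.24 mm: the cube is present — its section is the full 12.5×22.5 rectangle (area 281.25 mm²). Overall, the cross-section is a single solid region. Net area = 281.25 mm².

281.25 mm²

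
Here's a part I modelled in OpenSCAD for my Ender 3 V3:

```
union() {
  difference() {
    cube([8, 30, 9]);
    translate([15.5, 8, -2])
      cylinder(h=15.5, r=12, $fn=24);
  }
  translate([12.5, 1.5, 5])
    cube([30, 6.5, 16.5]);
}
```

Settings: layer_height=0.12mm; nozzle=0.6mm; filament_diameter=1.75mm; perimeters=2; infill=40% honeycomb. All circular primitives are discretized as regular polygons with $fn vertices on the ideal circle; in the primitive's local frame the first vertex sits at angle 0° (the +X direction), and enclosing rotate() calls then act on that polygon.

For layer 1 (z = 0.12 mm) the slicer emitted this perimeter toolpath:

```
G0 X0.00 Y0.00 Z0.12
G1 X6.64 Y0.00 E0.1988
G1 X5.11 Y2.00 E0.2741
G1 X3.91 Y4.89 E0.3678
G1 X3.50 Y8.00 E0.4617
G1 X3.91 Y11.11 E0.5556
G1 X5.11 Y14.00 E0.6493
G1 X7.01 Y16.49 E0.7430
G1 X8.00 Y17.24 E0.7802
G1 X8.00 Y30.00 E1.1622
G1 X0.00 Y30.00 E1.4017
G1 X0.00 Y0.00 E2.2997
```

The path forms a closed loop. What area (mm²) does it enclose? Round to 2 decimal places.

183.66 mm²

Apply the shoelace formula to the sequence of (X, Y) vertices; enclosed area = 183.66 mm².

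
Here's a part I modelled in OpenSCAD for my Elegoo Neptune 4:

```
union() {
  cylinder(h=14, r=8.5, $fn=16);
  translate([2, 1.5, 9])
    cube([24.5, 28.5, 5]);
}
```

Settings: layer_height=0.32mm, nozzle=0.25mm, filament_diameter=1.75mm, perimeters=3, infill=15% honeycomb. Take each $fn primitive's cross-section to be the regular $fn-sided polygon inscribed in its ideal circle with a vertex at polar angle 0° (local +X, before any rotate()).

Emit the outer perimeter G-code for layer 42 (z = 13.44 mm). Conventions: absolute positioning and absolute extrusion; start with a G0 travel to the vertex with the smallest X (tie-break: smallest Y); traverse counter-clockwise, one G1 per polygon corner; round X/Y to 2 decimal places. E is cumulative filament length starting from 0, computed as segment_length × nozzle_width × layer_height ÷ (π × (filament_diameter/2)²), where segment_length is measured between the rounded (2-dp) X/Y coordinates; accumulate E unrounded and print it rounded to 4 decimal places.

At z = 13.44 mm: the r=8.5 cylinder contributes a regular 16-gon of circumradius 8.5; the cube at (2, 1.5) (footprint 24.5×28.5) is included at this height; Taking the union: the regions partially overlap (shared area 29.17 mm²), so overlapping operands fuse into one piece — 1 connected region. The outline is a single polygon with 18 vertices. Extrusion per mm of travel: 0.25 × 0.32 / (π × 0.875²) = 0.033260. Accumulating E over each segment gives final E = 4.5419.

G0 X-8.50 Y0.00 Z13.44
G1 X-7.85 Y-3.25 E0.1102
G1 X-6.01 Y-6.01 E0.2206
G1 X-3.25 Y-7.85 E0.3309
G1 X0.00 Y-8.50 E0.4411
G1 X3.25 Y-7.85 E0.5514
G1 X6.01 Y-6.01 E0.6617
G1 X7.85 Y-3.25 E0.7720
G1 X8.50 Y0.00 E0.8823
G1 X8.20 Y1.50 E0.9331
G1 X26.50 Y1.50 E1.5418
G1 X26.50 Y30.00 E2.4897
G1 X2.00 Y30.00 E3.3046
G1 X2.00 Y8.10 E4.0330
G1 X0.00 Y8.50 E4.1008
G1 X-3.25 Y7.85 E4.2111
G1 X-6.01 Y6.01 E4.3214
G1 X-7.85 Y3.25 E4.4317
G1 X-8.50 Y0.00 E4.5419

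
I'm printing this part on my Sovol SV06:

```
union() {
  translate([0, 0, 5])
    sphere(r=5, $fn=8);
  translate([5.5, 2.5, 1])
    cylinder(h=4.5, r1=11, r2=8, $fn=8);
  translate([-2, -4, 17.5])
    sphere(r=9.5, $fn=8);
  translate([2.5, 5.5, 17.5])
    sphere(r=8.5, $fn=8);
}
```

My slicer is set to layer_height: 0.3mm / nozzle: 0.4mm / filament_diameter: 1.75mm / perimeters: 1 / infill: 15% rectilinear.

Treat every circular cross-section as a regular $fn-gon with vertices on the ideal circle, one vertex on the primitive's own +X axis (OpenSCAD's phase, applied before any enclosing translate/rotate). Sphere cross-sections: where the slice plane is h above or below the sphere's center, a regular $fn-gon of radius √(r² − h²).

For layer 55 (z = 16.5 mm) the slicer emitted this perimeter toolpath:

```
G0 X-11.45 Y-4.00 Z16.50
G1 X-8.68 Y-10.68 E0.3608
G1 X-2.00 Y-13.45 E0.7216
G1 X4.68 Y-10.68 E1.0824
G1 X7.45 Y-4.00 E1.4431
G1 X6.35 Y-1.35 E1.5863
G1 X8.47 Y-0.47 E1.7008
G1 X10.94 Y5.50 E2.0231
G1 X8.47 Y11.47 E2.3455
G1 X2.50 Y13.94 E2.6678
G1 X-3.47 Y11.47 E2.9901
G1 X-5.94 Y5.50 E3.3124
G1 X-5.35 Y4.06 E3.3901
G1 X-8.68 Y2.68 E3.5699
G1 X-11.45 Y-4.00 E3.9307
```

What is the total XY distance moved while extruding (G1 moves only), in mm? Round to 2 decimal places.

Sum the Euclidean lengths of each G1 segment: total = 78.79 mm.

78.79 mm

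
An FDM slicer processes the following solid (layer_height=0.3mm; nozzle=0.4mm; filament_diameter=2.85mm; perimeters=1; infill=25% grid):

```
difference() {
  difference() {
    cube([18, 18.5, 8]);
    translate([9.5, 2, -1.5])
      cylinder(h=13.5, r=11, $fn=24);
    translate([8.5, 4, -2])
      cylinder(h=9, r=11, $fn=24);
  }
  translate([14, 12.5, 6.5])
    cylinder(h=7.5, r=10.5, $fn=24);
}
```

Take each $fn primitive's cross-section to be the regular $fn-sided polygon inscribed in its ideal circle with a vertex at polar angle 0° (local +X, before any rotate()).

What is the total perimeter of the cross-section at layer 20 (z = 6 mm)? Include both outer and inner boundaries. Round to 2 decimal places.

55.87 mm

At z = 6 mm: the cube (footprint 18×18.5) is included at this height (perimeter 73.00 mm); the r=11 cylinder at (9.5, 2) contributes a regular 24-gon of circumradius 11 (perimeter = 2·24·11.000·sin(180°/24) = 68.92 mm); the r=11 cylinder at (8.5, 4) contributes a regular 24-gon of circumradius 11 (perimeter = 2·24·11.000·sin(180°/24) = 68.92 mm); Taking the first minus the rest: starting from the 18×18.5 cube, the r=11 cylinder at (9.5, 2) partially overlaps it — only the 207.19 mm² overlap (of its 375.81 mm²) is removed, clipping the outline; the r=11 cylinder at (8.5, 4) partially overlaps it — only the 36.00 mm² overlap (of its 375.81 mm²) is removed, clipping the outline — boundary = 55.87 mm; the cylinder at (14, 12.5) is absent (z outside [6.5, 14]); Subtracting the remaining from the first: none of the subtracted shapes is present at this height, so the result so far is unchanged — boundary = 55.87 mm. Overall, the cross-section is a single solid region. Total boundary length (outer) = 55.87 mm.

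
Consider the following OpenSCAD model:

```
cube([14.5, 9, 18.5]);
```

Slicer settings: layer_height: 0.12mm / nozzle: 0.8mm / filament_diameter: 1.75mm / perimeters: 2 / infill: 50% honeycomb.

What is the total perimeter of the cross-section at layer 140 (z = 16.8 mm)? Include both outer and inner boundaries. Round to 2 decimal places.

At z = 16.8 mm: the 14.5×9 cube contributes its full rectangle (perimeter 47.00 mm). Overall, the cross-section is a single solid region. Total boundary length (outer) = 47.00 mm.

47.00 mm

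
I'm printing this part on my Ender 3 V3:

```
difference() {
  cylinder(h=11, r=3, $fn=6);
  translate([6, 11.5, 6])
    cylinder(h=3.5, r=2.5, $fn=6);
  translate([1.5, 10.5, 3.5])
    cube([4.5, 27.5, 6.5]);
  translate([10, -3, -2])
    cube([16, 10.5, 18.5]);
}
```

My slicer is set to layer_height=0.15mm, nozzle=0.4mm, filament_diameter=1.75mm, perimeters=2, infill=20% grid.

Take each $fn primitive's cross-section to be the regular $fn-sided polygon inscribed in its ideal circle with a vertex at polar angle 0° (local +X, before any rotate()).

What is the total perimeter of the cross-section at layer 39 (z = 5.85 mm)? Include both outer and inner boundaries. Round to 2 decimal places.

18.00 mm

At z = 5.85 mm: the r=3 cylinder contributes a regular 6-gon of circumradius 3 (perimeter = 2·6·3.000·sin(180°/6) = 18.00 mm); the cylinder at (6, 11.5) is not intersected at this z (z outside [6, 9.5]); the 4.5×27.5 cube at (1.5, 10.5) contributes its full rectangle (perimeter 64.00 mm); the cube at (10, -3) (footprint 16×10.5) is included at this height (perimeter 53.00 mm); After the difference (first − rest): starting from the r=3 cylinder, the 4.5×27.5 cube at (1.5, 10.5) misses the remaining region (no effect); the 16×10.5 cube at (10, -3) misses the remaining region (no effect) — boundary = 18.00 mm. Overall, the cross-section is a single solid region. Total boundary length (outer) = 18.00 mm.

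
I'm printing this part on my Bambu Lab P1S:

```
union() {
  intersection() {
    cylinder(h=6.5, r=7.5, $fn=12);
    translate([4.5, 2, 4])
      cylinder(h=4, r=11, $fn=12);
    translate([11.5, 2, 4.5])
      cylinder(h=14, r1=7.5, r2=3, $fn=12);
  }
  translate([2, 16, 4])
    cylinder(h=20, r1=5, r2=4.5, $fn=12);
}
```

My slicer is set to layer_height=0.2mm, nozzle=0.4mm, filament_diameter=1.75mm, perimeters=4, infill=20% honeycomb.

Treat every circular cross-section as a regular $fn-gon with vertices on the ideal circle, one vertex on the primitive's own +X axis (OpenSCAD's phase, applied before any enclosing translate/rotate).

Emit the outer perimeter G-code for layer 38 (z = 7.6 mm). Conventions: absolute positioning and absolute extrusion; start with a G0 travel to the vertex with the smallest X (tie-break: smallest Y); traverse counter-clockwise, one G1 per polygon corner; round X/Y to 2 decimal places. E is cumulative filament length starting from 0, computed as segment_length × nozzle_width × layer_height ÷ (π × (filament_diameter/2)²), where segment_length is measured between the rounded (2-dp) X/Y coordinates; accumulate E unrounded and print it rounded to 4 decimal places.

At z = 7.6 mm: the cylinder does not reach this height (z outside [0, 6.5]); the r=11 cylinder at (4.5, 2) contributes a regular 12-gon of circumradius 11; the cone at (11.5, 2) (r1=7.5→r2=3) has section circumradius 6.504 here — a regular 12-gon; Taking the intersection: at least one operand is absent at this height, so nothing remains; the cone at (2, 16) contributes a regular 12-gon of circumradius 4.910 (interpolated between r1=5 and r2=4.5 at t=0.180); Taking the union: only the cone at (2, 16) is present, so the union is just that shape — 1 connected region. The outline is a single polygon with 12 vertices. Extrusion per mm of travel: 0.4 × 0.2 / (π × 0.875²) = 0.033260. Accumulating E over each segment gives final E = 1.0141.

G0 X-2.91 Y16.00 Z7.60
G1 X-2.25 Y13.55 E0.0844
G1 X-0.46 Y11.75 E0.1688
G1 X2.00 Y11.09 E0.2535
G1 X4.46 Y11.75 E0.3383
G1 X6.25 Y13.54 E0.4224
G1 X6.91 Y16.00 E0.5072
G1 X6.25 Y18.45 E0.5916
G1 X4.46 Y20.25 E0.6760
G1 X2.00 Y20.91 E0.7607
G1 X-0.45 Y20.25 E0.8451
G1 X-2.25 Y18.45 E0.9298
G1 X-2.91 Y16.00 E1.0141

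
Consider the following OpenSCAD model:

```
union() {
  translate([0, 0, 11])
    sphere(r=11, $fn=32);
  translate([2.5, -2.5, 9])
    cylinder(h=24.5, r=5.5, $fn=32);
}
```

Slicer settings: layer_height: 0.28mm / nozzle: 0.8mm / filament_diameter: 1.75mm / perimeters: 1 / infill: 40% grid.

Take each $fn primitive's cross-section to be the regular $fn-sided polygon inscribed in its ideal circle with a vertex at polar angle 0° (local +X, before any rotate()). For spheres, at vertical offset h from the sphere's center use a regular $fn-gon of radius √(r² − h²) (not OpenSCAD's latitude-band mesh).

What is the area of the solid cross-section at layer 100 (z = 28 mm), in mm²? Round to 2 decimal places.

At z = 28 mm: the sphere does not reach this height (|z−center|=17.000 > r=11); the r=5.5 cylinder at (2.5, -2.5) gives a regular 32-gon of circumradius 5.5 (constant along its height) (area = (32/2)·5.500²·sin(360°/32) = 94.42 mm²); Taking the union: only the r=5.5 cylinder at (2.5, -2.5) is present, so the union is just that shape — area = 94.42 mm². Overall, the cross-section is a single solid region. Net area = 94.42 mm².

94.42 mm²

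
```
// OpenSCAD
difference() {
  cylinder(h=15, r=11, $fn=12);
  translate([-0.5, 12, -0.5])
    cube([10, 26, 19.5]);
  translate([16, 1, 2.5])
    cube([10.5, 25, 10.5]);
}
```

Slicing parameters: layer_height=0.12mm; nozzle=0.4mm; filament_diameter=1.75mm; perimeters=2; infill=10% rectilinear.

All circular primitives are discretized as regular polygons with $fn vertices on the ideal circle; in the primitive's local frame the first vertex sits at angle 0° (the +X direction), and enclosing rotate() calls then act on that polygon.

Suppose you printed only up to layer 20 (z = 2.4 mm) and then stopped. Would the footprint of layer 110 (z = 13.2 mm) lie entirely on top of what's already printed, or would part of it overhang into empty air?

entirely on top

Compare the two slices. At z = 2.4: the cylinder: section is a regular 12-gon, circumradius r=11 (area = (12/2)·11.000²·sin(360°/12) = 363.00 mm²); the cube at (-0.5, 12) (footprint 10×26) is included at this height (area 260.00 mm²); the cube at (16, 1) is absent (z outside [2.5, 13]); Subtracting the remaining from the first: starting from the r=11 cylinder (363.00 mm²), the 10×26 cube at (-0.5, 12) misses the remaining region (no effect) — area = 363.00 mm². At z = 13.2: the cylinder: section is a regular 12-gon, circumradius r=11 (area = (12/2)·11.000²·sin(360°/12) = 363.00 mm²); the 10×26 cube at (-0.5, 12) contributes its full rectangle (area 260.00 mm²); the cube at (16, 1) is absent (z outside [2.5, 13]); Taking the first minus the rest: starting from the r=11 cylinder (363.00 mm²), the 10×26 cube at (-0.5, 12) misses the remaining region (no effect) — area = 363.00 mm². Checking containment: the cross-section at z = 13.2 is a subset of the cross-section at z = 2.4.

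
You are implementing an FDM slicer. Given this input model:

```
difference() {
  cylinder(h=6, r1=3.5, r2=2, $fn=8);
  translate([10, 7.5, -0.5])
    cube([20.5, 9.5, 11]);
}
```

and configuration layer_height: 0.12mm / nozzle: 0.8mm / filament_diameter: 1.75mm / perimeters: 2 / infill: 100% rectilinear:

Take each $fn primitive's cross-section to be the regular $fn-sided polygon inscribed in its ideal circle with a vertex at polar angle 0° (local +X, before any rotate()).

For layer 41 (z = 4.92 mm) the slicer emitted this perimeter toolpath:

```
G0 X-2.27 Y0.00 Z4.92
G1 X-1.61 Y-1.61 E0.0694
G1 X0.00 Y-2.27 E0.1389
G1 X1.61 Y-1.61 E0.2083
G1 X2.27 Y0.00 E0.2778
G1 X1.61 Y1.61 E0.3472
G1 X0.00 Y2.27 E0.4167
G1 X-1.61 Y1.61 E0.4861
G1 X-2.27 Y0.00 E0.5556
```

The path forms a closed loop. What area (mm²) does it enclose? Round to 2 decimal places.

Apply the shoelace formula to the sequence of (X, Y) vertices; enclosed area = 14.62 mm².

14.62 mm²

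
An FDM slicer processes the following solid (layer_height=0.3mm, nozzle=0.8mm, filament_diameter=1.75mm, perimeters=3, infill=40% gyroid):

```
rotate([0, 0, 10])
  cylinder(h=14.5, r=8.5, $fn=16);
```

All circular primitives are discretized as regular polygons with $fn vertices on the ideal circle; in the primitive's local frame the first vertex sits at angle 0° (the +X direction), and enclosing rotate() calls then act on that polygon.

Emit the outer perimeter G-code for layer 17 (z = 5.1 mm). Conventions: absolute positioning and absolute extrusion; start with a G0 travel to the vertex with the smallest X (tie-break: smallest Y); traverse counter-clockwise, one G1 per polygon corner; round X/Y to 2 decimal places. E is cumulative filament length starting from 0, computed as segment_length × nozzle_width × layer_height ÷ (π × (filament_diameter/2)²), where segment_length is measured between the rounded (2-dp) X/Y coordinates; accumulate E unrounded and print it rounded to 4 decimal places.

G0 X-8.37 Y-1.48 Z5.10
G1 X-7.17 Y-4.57 E0.3308
G1 X-4.88 Y-6.96 E0.6610
G1 X-1.84 Y-8.30 E0.9925
G1 X1.48 Y-8.37 E1.3239
G1 X4.57 Y-7.17 E1.6546
G1 X6.96 Y-4.88 E1.9849
G1 X8.30 Y-1.84 E2.3164
G1 X8.37 Y1.48 E2.6477
G1 X7.17 Y4.57 E2.9785
G1 X4.88 Y6.96 E3.3088
G1 X1.84 Y8.30 E3.6403
G1 X-1.48 Y8.37 E3.9716
G1 X-4.57 Y7.17 E4.3024
G1 X-6.96 Y4.88 E4.6326
G1 X-8.30 Y1.84 E4.9641
G1 X-8.37 Y-1.48 E5.2955

At z = 5.1 mm: the cylinder: section is a regular 16-gon, circumradius r=8.5; (rotated 10° about Z; rotation is an isometry so areas/perimeters/island counts are preserved). The outline is a single polygon with 16 vertices. Extrusion per mm of travel: 0.8 × 0.3 / (π × 0.875²) = 0.099780. Accumulating E over each segment gives final E = 5.2955.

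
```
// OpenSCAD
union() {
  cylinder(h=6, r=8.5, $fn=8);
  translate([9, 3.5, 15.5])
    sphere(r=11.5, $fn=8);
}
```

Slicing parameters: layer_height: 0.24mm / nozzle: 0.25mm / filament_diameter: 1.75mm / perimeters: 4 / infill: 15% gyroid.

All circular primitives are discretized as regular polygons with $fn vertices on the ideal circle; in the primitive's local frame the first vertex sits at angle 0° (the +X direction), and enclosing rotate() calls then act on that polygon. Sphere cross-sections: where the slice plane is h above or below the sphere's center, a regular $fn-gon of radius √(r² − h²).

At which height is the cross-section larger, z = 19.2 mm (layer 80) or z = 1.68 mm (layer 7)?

layer 80 (z = 19.2 mm)

Layer 80 (z = 19.2): the cylinder does not reach this height (z outside [0, 6]); the sphere at (9, 3.5): section is a regular 8-gon, circumradius = √(r²−h²) = √(11.5²−3.7²) = 10.889 (area = (8/2)·10.889²·sin(360°/8) = 335.34 mm²); Combining (union): only the r=11.5 sphere at (9, 3.5) is present, so the union is just that shape — area = 335.34 mm². So its area = 335.34 mm². Layer 7 (z = 1.68): the r=8.5 cylinder gives a regular 8-gon of circumradius 8.5 (constant along its height) (area = (8/2)·8.500²·sin(360°/8) = 204.35 mm²); the sphere at (9, 3.5) does not reach this height (|z−center|=13.820 > r=11.5); Combining (union): only the r=8.5 cylinder is present, so the union is just that shape — area = 204.35 mm². So its area = 204.35 mm². Layer 80 is larger (335.34 vs 204.35 mm²).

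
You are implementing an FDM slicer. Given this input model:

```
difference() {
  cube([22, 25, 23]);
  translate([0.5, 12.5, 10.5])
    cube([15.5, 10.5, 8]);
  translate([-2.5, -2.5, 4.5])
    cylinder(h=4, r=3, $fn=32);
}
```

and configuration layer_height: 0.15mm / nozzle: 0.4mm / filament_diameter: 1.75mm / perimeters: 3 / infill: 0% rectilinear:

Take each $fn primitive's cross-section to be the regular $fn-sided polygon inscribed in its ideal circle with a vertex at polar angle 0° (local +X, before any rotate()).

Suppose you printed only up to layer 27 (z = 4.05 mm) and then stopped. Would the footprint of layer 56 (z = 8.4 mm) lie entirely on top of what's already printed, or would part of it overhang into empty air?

Compare the two slices. At z = 4.05: the cube (footprint 22×25) is included at this height (area 550.00 mm²); the cube at (0.5, 12.5) is not intersected at this z (z outside [10.5, 18.5]); the cylinder at (-2.5, -2.5) is not intersected at this z (z outside [4.5, 8.5]); Taking the first minus the rest: none of the subtracted shapes is present at this height, so the 22×25 cube is unchanged — area = 550.00 mm². At z = 8.4: the cube (footprint 22×25) is included at this height (area 550.00 mm²); the cube at (0.5, 12.5) does not reach this height (z outside [10.5, 18.5]); the r=3 cylinder at (-2.5, -2.5) gives a regular 32-gon of circumradius 3 (constant along its height) (area = (32/2)·3.000²·sin(360°/32) = 28.09 mm²); Subtracting the remaining from the first: starting from the 22×25 cube (550.00 mm²), the r=3 cylinder at (-2.5, -2.5) misses the remaining region (no effect) — area = 550.00 mm². Checking containment: the cross-section at z = 8.4 is a subset of the cross-section at z = 4.05.

entirely on top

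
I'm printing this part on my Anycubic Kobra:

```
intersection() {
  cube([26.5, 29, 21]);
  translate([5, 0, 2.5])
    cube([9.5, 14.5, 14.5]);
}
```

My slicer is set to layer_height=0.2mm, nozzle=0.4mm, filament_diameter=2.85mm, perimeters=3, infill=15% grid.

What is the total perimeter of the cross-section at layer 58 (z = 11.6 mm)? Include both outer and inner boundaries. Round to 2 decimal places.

At z = 11.6 mm: the cube (footprint 26.5×29) is included at this height (perimeter 111.00 mm); the 9.5×14.5 cube at (5, 0) contributes its full rectangle (perimeter 48.00 mm); Keeping only the common overlap: the 9.5×14.5 cube at (5, 0) lies inside the 26.5×29 cube, so the common part is the 9.5×14.5 cube at (5, 0) itself — boundary = 48.00 mm. Overall, the cross-section is a single solid region. Total boundary length (outer) = 48.00 mm.

48.00 mm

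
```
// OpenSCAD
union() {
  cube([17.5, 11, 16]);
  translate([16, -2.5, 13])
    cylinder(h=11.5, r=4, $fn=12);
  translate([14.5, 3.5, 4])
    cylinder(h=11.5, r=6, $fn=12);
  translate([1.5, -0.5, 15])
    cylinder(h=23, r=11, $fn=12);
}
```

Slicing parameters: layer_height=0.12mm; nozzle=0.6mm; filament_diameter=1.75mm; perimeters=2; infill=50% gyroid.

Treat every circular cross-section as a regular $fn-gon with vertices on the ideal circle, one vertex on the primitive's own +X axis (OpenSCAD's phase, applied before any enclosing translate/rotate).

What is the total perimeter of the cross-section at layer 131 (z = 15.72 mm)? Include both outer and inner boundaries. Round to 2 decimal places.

99.04 mm

At z = 15.72 mm: the cube (footprint 17.5×11) is included at this height (perimeter 57.00 mm); the r=4 cylinder at (16, -2.5) contributes a regular 12-gon of circumradius 4 (perimeter = 2·12·4.000·sin(180°/12) = 24.85 mm); the cylinder at (14.5, 3.5) is absent (z outside [4, 15.5]); the cylinder at (1.5, -0.5): section is a regular 12-gon, circumradius r=11 (perimeter = 2·12·11.000·sin(180°/12) = 68.33 mm); Merging all regions: the regions partially overlap (shared area 105.61 mm²), so the edge portions inside another operand are dropped and the merged outline is re-measured after clipping — boundary = 99.04 mm. Overall, the cross-section is a single solid region. Total boundary length (outer) = 99.04 mm.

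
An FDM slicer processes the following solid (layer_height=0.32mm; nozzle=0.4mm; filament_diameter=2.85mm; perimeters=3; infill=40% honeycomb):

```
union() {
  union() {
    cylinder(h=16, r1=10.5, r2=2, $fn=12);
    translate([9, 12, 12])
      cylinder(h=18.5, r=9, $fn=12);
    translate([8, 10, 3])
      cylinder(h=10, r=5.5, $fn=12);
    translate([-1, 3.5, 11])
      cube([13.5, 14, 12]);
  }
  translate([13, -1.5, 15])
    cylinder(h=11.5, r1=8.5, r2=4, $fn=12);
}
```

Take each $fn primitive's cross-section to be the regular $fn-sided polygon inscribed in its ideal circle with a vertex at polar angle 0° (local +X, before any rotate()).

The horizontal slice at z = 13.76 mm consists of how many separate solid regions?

At z = 13.76 mm: the cone (r1=10.5→r2=2) has section circumradius 3.190 here — a regular 12-gon; the r=9 cylinder at (9, 12) gives a regular 12-gon of circumradius 9 (constant along its height); the cylinder at (8, 10) is not intersected at this z (z outside [3, 13]); the 13.5×14 cube at (-1, 3.5) contributes its full rectangle; Combining (union): the regions partially overlap (shared area 154.01 mm²), so overlapping operands fuse into one piece — 2 connected regions; the cone at (13, -1.5) is absent (z outside [15, 26.5]); Merging all regions: only that combined region is present, so the union is just that shape — 2 connected regions. The result has 2 disconnected regions.

2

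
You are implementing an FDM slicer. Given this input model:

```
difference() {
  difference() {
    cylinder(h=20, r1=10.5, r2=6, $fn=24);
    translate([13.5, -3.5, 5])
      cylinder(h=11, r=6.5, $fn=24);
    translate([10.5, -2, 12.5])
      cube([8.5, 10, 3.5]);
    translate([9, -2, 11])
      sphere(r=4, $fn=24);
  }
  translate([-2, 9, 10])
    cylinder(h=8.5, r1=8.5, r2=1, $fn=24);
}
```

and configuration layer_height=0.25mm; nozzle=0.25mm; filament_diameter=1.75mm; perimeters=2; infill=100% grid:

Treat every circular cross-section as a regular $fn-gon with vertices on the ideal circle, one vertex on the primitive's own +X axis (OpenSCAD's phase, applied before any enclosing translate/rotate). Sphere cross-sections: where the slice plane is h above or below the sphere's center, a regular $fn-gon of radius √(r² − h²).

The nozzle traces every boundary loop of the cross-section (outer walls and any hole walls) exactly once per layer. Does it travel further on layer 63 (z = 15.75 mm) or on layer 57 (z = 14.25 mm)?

layer 57 (z = 14.25 mm)

Layer 63 (z = 15.75): the cone contributes a regular 24-gon of circumradius 6.956 (interpolated between r1=10.5 and r2=6 at t=0.787) (perimeter = 2·24·6.956·sin(180°/24) = 43.58 mm); the r=6.5 cylinder at (13.5, -3.5) gives a regular 24-gon of circumradius 6.5 (constant along its height) (perimeter = 2·24·6.500·sin(180°/24) = 40.72 mm); the 8.5×10 cube at (10.5, -2) contributes its full rectangle (perimeter 37.00 mm); the sphere at (9, -2) does not reach this height (|z−center|=4.750 > r=4); Subtracting the remaining from the first: starting from the cone, the r=6.5 cylinder at (13.5, -3.5) misses the remaining region (no effect); the 8.5×10 cube at (10.5, -2) misses the remaining region (no effect) — boundary = 43.58 mm; the cone at (-2, 9) contributes a regular 24-gon of circumradius 3.426 (interpolated between r1=8.5 and r2=1 at t=0.676) (perimeter = 2·24·3.426·sin(180°/24) = 21.47 mm); Taking the first minus the rest: starting from the result so far, the cone at (-2, 9) partially overlaps it — only the 3.23 mm² overlap (of its 36.46 mm²) is removed, clipping the outline — boundary = 43.87 mm. So its perimeter = 43.87 mm. Layer 57 (z = 14.25): the cone (r1=10.5→r2=6) has section circumradius 7.294 here — a regular 24-gon (perimeter = 2·24·7.294·sin(180°/24) = 45.70 mm); the cylinder at (13.5, -3.5): section is a regular 24-gon, circumradius r=6.5 (perimeter = 2·24·6.500·sin(180°/24) = 40.72 mm); the 8.5×10 cube at (10.5, -2) contributes its full rectangle (perimeter 37.00 mm); the r=4 sphere at (9, -2) contributes a regular 24-gon of circumradius √(4²−3.25²) = 2.332 (perimeter = 2·24·2.332·sin(180°/24) = 14.61 mm); Taking the first minus the rest: starting from the cone, the r=6.5 cylinder at (13.5, -3.5) misses the remaining region (no effect); the 8.5×10 cube at (10.5, -2) misses the remaining region (no effect); the r=4 sphere at (9, -2) partially overlaps it — only the 0.51 mm² overlap (of its 16.89 mm²) is removed, clipping the outline — boundary = 45.77 mm; the cone at (-2, 9): at t=0.500 of its height the radius interpolates to r₁+(r₂−r₁)t = 4.750, giving a regular 24-gon of that circumradius (perimeter = 2·24·4.750·sin(180°/24) = 29.76 mm); After the difference (first − rest): starting from the result so far, the cone at (-2, 9) partially overlaps it — only the 13.95 mm² overlap (of its 70.08 mm²) is removed, clipping the outline — boundary = 46.51 mm. So its perimeter = 46.51 mm. Layer 57 is larger (46.51 vs 43.87 mm).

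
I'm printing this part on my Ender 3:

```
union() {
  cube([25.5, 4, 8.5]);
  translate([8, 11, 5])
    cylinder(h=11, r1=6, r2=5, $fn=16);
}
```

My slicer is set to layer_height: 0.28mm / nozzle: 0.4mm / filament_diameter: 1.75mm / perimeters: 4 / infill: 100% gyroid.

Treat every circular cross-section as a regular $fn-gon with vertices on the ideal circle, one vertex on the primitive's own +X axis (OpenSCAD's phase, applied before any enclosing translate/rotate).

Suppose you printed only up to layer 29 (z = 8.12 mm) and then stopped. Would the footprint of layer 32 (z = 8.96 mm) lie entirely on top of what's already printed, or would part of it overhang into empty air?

entirely on top

Compare the two slices. At z = 8.12: the cube is present — its section is the full 25.5×4 rectangle (area 102.00 mm²); the cone at (8, 11) contributes a regular 16-gon of circumradius 5.716 (interpolated between r1=6 and r2=5 at t=0.284) (area = (16/2)·5.716²·sin(360°/16) = 100.04 mm²); Combining (union): the 2 present regions are separate (no shared area or edge), so areas and boundary lengths simply add and each stays a separate island — area = 202.04 mm². At z = 8.96: the cube is absent (z outside [0, 8.5]); the cone at (8, 11) contributes a regular 16-gon of circumradius 5.640 (interpolated between r1=6 and r2=5 at t=0.360) (area = (16/2)·5.640²·sin(360°/16) = 97.38 mm²); Merging all regions: only the cone at (8, 11) is present, so the union is just that shape — area = 97.38 mm². Checking containment: the cross-section at z = 8.96 is a subset of the cross-section at z = 8.12.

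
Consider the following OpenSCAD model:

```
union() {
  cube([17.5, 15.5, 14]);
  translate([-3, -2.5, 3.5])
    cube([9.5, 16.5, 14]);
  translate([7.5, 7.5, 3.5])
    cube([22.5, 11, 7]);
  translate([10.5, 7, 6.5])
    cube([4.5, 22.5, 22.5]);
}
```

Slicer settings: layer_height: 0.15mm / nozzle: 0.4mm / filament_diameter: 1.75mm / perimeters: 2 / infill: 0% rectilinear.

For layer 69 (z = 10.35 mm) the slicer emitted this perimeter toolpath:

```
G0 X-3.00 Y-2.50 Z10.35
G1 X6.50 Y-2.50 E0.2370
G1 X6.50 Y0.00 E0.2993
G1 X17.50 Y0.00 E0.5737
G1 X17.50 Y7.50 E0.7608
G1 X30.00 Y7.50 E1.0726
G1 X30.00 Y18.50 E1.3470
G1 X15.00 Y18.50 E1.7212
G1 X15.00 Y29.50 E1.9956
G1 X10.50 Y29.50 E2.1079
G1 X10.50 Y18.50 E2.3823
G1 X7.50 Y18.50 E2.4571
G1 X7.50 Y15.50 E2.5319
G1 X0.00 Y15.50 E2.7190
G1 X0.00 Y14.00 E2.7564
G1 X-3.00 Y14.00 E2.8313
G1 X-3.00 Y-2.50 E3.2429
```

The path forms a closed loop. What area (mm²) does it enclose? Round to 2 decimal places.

Apply the shoelace formula to the sequence of (X, Y) vertices; enclosed area = 554.00 mm².

554.00 mm²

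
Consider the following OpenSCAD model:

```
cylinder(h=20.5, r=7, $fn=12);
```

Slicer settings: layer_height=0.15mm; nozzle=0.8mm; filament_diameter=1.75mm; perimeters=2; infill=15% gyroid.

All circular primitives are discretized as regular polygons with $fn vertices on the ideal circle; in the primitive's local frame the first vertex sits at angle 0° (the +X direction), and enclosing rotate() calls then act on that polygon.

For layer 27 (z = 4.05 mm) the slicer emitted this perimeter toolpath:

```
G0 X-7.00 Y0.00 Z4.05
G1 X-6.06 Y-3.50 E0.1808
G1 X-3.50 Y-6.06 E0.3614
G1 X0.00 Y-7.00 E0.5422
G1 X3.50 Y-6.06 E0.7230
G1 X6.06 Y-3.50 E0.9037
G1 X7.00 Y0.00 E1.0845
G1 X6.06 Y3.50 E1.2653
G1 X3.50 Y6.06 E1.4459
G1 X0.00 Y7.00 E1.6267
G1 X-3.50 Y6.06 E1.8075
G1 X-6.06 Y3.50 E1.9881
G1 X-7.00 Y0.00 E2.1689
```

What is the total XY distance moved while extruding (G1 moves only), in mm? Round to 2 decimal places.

43.47 mm

Sum the Euclidean lengths of each G1 segment: total = 43.47 mm.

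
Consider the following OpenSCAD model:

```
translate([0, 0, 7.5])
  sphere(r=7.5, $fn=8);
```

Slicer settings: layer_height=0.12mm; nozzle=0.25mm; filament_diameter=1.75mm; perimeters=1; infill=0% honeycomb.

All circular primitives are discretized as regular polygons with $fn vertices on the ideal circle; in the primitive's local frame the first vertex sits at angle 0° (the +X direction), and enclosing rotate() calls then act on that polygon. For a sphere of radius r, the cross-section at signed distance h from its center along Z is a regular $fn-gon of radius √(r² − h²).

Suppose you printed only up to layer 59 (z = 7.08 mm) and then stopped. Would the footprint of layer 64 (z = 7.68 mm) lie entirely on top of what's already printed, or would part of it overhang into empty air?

entirely on top

Compare the two slices. At z = 7.08: the r=7.5 sphere contributes a regular 8-gon of circumradius √(7.5²−0.42²) = 7.488 (area = (8/2)·7.488²·sin(360°/8) = 158.60 mm²). At z = 7.68: the r=7.5 sphere slices to a regular 8-gon of circumradius 7.498 (√(r²−h²) with h=0.18 from center) (area = (8/2)·7.498²·sin(360°/8) = 159.01 mm²). Checking containment: the cross-section at z = 7.68 is a subset of the cross-section at z = 7.08.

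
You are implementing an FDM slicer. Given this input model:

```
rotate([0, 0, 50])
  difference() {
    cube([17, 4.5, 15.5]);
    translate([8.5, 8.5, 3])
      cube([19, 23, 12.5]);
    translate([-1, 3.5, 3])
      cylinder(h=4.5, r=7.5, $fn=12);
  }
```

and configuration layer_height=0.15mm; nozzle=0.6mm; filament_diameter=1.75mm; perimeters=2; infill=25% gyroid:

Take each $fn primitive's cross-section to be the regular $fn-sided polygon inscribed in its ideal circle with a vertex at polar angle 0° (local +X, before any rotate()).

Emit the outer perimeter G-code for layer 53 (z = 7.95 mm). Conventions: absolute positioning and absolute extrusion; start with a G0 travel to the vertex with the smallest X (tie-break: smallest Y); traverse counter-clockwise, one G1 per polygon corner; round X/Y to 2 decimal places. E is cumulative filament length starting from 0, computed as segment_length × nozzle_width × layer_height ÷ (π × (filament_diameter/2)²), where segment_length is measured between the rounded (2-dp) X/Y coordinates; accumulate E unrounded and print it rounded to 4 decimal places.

G0 X-3.45 Y2.89 Z7.95
G1 X0.00 Y0.00 E0.1684
G1 X10.93 Y13.02 E0.8045
G1 X7.48 Y15.92 E0.9731
G1 X-3.45 Y2.89 E1.6095

At z = 7.95 mm: the cube (footprint 17×4.5) is included at this height; the 19×23 cube at (8.5, 8.5) contributes its full rectangle; the cylinder at (-1, 3.5) is absent (z outside [3, 7.5]); After the difference (first − rest): starting from the 17×4.5 cube, the 19×23 cube at (8.5, 8.5) misses the remaining region (no effect) — 1 connected region; (whole slice rotated 50° about Z — lengths, areas and connectivity unchanged). The outline is a single polygon with 4 vertices. Extrusion per mm of travel: 0.6 × 0.15 / (π × 0.875²) = 0.037418. Accumulating E over each segment gives final E = 1.6095.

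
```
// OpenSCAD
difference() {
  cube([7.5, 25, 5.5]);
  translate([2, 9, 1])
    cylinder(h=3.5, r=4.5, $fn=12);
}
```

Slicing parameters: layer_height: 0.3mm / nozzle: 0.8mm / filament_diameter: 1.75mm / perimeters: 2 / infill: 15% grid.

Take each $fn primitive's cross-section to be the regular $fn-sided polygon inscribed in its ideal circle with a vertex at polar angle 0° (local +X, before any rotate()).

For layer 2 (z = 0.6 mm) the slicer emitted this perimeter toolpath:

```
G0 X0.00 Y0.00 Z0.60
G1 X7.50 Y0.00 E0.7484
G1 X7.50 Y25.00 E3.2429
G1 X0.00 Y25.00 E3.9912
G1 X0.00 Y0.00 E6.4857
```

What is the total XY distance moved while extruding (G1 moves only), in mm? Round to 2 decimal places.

65.00 mm

Sum the Euclidean lengths of each G1 segment: total = 65.00 mm.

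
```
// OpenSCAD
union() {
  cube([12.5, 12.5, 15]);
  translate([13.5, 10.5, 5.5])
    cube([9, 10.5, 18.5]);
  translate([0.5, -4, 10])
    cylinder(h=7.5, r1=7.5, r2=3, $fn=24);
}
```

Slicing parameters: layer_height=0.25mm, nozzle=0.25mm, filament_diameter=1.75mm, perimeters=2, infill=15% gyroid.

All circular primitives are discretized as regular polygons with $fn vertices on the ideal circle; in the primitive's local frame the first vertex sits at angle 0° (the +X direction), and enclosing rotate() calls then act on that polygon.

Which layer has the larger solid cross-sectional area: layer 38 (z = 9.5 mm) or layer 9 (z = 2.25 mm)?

layer 38 (z = 9.5 mm)

Layer 38 (z = 9.5): the cube is present — its section is the full 12.5×12.5 rectangle (area 156.25 mm²); the cube at (13.5, 10.5) (footprint 9×10.5) is included at this height (area 94.50 mm²); the cone at (0.5, -4) is not intersected at this z (z outside [10, 17.5]); Merging all regions: the 2 present regions are separate (no shared area or edge), so areas and boundary lengths simply add and each stays a separate island — area = 250.75 mm². So its area = 250.75 mm². Layer 9 (z = 2.25): the cube is present — its section is the full 12.5×12.5 rectangle (area 156.25 mm²); the cube at (13.5, 10.5) is not intersected at this z (z outside [5.5, 24]); the cone at (0.5, -4) is not intersected at this z (z outside [10, 17.5]); Taking the union: only the 12.5×12.5 cube is present, so the union is just that shape — area = 156.25 mm². So its area = 156.25 mm². Layer 38 is larger (250.75 vs 156.25 mm²).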